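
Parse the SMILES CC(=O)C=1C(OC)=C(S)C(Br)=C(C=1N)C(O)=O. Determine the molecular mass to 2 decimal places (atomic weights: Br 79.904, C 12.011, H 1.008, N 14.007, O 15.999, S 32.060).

320.16 g/mol

First, the molecular formula is C10H10BrNO4S (counting implicit H from valence).
  Br: 1 × 79.904 = 79.904
  C: 10 × 12.011 = 120.110
  H: 10 × 1.008 = 10.080
  N: 1 × 14.007 = 14.007
  O: 4 × 15.999 = 63.996
  S: 1 × 32.060 = 32.060
Sum: 1×79.904 + 10×12.011 + 10×1.008 + 1×14.007 + 4×15.999 + 1×32.060 = 320.157 → 320.16 g/mol.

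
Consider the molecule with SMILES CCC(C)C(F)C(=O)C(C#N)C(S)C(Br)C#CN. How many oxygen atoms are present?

1

Scan the SMILES for O atoms (remember two-letter symbols like Cl and Br are single atoms).
Oxygen count: 1.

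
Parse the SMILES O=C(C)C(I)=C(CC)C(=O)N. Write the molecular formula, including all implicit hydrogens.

Walk through each heavy atom and fill implicit hydrogens from standard valence (C 4, N 3, O 2, S 2, halogen 1):
  atom 1: O, bond orders sum to 2 (valence 2) → 0 H
  atom 2: C, bond orders sum to 4 (valence 4) → 0 H
  atom 3: C, bond orders sum to 1 (valence 4) → 3 H
  atom 4: C, bond orders sum to 4 (valence 4) → 0 H
  atom 5: I (halogen, monovalent) → 0 H
  atom 6: C, bond orders sum to 4 (valence 4) → 0 H
  atom 7: C, bond orders sum to 2 (valence 4) → 2 H
  atom 8: C, bond orders sum to 1 (valence 4) → 3 H
  atom 9: C, bond orders sum to 4 (valence 4) → 0 H
  atom 10: O, bond orders sum to 2 (valence 2) → 0 H
  atom 11: N, bond orders sum to 1 (valence 3) → 2 H
Totals → C:7, H:10, I:1, N:1, O:2.
In Hill order: C7H10INO2.

C7H10INO2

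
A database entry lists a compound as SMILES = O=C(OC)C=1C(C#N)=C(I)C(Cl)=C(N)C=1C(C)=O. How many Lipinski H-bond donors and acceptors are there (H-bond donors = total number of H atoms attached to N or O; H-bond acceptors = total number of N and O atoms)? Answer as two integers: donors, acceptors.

2, 5

Donors: find every N or O and count the H atoms it carries.
  atom 1 (O): bond orders sum to 2 → 0 H
  atom 3 (O): bond orders sum to 2 → 0 H
  atom 8 (N): bond orders sum to 3 → 0 H
  atom 14 (N): bond orders sum to 1 → 2 H
  atom 18 (O): bond orders sum to 2 → 0 H
Lipinski HBD = 2.
Acceptors: N atoms = 2, O atoms = 3 → HBA = 5.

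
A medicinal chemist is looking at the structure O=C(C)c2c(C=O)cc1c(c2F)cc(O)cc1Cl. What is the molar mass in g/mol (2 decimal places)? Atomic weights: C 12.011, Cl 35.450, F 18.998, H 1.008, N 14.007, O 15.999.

First, the molecular formula is C13H8ClFO3 (counting implicit H from valence).
  C: 13 × 12.011 = 156.143
  Cl: 1 × 35.450 = 35.450
  F: 1 × 18.998 = 18.998
  H: 8 × 1.008 = 8.064
  O: 3 × 15.999 = 47.997
Sum: 13×12.011 + 1×35.450 + 1×18.998 + 8×1.008 + 3×15.999 = 266.652 → 266.65 g/mol.

266.65 g/mol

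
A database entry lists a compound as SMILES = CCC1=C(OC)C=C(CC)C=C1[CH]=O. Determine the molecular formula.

Walk through each heavy atom and fill implicit hydrogens from standard valence (C 4, N 3, O 2, S 2, halogen 1):
  atom 1: C, bond orders sum to 1 (valence 4) → 3 H
  atom 2: C, bond orders sum to 2 (valence 4) → 2 H
  atom 3: C, bond orders sum to 4 (valence 4) → 0 H
  atom 4: C, bond orders sum to 4 (valence 4) → 0 H
  atom 5: O, bond orders sum to 2 (valence 2) → 0 H
  atom 6: C, bond orders sum to 1 (valence 4) → 3 H
  atom 7: C, bond orders sum to 3 (valence 4) → 1 H
  atom 8: C, bond orders sum to 4 (valence 4) → 0 H
  atom 9: C, bond orders sum to 2 (valence 4) → 2 H
  atom 10: C, bond orders sum to 1 (valence 4) → 3 H
  atom 11: C, bond orders sum to 3 (valence 4) → 1 H
  atom 12: C, bond orders sum to 4 (valence 4) → 0 H
  atom 13: C with explicit H count 1
  atom 14: O, bond orders sum to 2 (valence 2) → 0 H
Totals → C:12, H:16, O:2.

C12H16O2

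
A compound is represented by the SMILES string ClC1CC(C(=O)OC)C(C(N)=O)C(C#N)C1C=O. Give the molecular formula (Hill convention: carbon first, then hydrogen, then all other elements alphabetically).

Walk through each heavy atom and fill implicit hydrogens from standard valence (C 4, N 3, O 2, S 2, halogen 1):
  atom 1: Cl (halogen, monovalent) → 0 H
  atom 2: C, bond orders sum to 3 (valence 4) → 1 H
  atom 3: C, bond orders sum to 2 (valence 4) → 2 H
  atom 4: C, bond orders sum to 3 (valence 4) → 1 H
  atom 5: C, bond orders sum to 4 (valence 4) → 0 H
  atom 6: O, bond orders sum to 2 (valence 2) → 0 H
  atom 7: O, bond orders sum to 2 (valence 2) → 0 H
  atom 8: C, bond orders sum to 1 (valence 4) → 3 H
  atom 9: C, bond orders sum to 3 (valence 4) → 1 H
  atom 10: C, bond orders sum to 4 (valence 4) → 0 H
  atom 11: N, bond orders sum to 1 (valence 3) → 2 H
  atom 12: O, bond orders sum to 2 (valence 2) → 0 H
  atom 13: C, bond orders sum to 3 (valence 4) → 1 H
  atom 14: C, bond orders sum to 4 (valence 4) → 0 H
  atom 15: N, bond orders sum to 3 (valence 3) → 0 H
  atom 16: C, bond orders sum to 3 (valence 4) → 1 H
  atom 17: C, bond orders sum to 3 (valence 4) → 1 H
  atom 18: O, bond orders sum to 2 (valence 2) → 0 H
Totals → C:11, H:13, Cl:1, N:2, O:4.

C11H13ClN2O4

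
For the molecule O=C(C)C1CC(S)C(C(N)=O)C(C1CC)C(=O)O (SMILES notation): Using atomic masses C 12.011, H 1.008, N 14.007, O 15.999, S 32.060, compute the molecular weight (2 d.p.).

First, the molecular formula is C12H19NO4S (counting implicit H from valence).
  C: 12 × 12.011 = 144.132
  H: 19 × 1.008 = 19.152
  N: 1 × 14.007 = 14.007
  O: 4 × 15.999 = 63.996
  S: 1 × 32.060 = 32.060
Sum: 12×12.011 + 19×1.008 + 1×14.007 + 4×15.999 + 1×32.060 = 273.347 → 273.35 g/mol.

273.35 g/mol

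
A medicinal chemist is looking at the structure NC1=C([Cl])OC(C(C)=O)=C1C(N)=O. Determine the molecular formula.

C7H7ClN2O3

Walk through each heavy atom and fill implicit hydrogens from standard valence (C 4, N 3, O 2, S 2, halogen 1):
  atom 1: N, bond orders sum to 1 (valence 3) → 2 H
  atom 2: C, bond orders sum to 4 (valence 4) → 0 H
  atom 3: C, bond orders sum to 4 (valence 4) → 0 H
  atom 4: Cl with explicit H count 0
  atom 5: O, bond orders sum to 2 (valence 2) → 0 H
  atom 6: C, bond orders sum to 4 (valence 4) → 0 H
  atom 7: C, bond orders sum to 4 (valence 4) → 0 H
  atom 8: C, bond orders sum to 1 (valence 4) → 3 H
  atom 9: O, bond orders sum to 2 (valence 2) → 0 H
  atom 10: C, bond orders sum to 4 (valence 4) → 0 H
  atom 11: C, bond orders sum to 4 (valence 4) → 0 H
  atom 12: N, bond orders sum to 1 (valence 3) → 2 H
  atom 13: O, bond orders sum to 2 (valence 2) → 0 H
Totals → C:7, H:7, Cl:1, N:2, O:3.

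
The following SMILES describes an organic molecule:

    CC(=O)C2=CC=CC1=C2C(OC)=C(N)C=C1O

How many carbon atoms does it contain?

Count every carbon token in the SMILES (each C, including those in ring-closure positions and inside branches).
Carbon count: 13.

13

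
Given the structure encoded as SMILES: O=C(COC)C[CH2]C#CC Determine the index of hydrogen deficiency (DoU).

3

Degree of unsaturation = (number of rings) + (number of π bonds).
Ring closures in the SMILES: 0.
π bonds: 1 double bond (each 1 DoU), 1 triple bond (each 2 DoU) → 3 DoU from unsaturation.
Total DoU = 0 + 3 = 3.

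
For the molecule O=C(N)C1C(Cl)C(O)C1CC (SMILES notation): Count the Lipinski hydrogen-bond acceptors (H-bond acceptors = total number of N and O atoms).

N atoms: 1; O atoms: 2.
Lipinski HBA = 1 + 2 = 3.

3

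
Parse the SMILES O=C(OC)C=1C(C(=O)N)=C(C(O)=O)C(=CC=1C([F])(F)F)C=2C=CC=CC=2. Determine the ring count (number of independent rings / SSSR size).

In SMILES, each pair of matching ring-closure digits denotes one ring-closing bond; the number of such bonds equals the number of independent rings.
Ring-closure bonds here: 2.

2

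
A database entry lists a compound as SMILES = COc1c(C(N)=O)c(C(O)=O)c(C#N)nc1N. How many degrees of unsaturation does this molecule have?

8

Molecular formula: C9H8N4O4.
DoU = (2C + 2 + N − H − X) / 2, where X is the halogen count and O/S are ignored.
    = (2·9 + 2 + 4 − 8 − 0) / 2 = 16 / 2 = 8.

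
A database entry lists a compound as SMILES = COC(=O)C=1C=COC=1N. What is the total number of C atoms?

Count every carbon token in the SMILES (each C, including those in ring-closure positions and inside branches).
Carbon count: 6.

6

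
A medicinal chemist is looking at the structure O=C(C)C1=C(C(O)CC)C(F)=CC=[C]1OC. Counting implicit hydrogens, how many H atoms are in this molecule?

15

Walk through each heavy atom and fill implicit hydrogens from standard valence (C 4, N 3, O 2, S 2, halogen 1):
  atom 1: O, bond orders sum to 2 (valence 2) → 0 H
  atom 2: C, bond orders sum to 4 (valence 4) → 0 H
  atom 3: C, bond orders sum to 1 (valence 4) → 3 H
  atom 4: C, bond orders sum to 4 (valence 4) → 0 H
  atom 5: C, bond orders sum to 4 (valence 4) → 0 H
  atom 6: C, bond orders sum to 3 (valence 4) → 1 H
  atom 7: O, bond orders sum to 1 (valence 2) → 1 H
  atom 8: C, bond orders sum to 2 (valence 4) → 2 H
  atom 9: C, bond orders sum to 1 (valence 4) → 3 H
  atom 10: C, bond orders sum to 4 (valence 4) → 0 H
  atom 11: F (halogen, monovalent) → 0 H
  atom 12: C, bond orders sum to 3 (valence 4) → 1 H
  atom 13: C, bond orders sum to 3 (valence 4) → 1 H
  atom 14: C with explicit H count 0
  atom 15: O, bond orders sum to 2 (valence 2) → 0 H
  atom 16: C, bond orders sum to 1 (valence 4) → 3 H
Total hydrogens: 15.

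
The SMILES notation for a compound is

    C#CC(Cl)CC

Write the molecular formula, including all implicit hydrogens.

C5H7Cl

Walk through each heavy atom and fill implicit hydrogens from standard valence (C 4, N 3, O 2, S 2, halogen 1):
  atom 1: C, bond orders sum to 3 (valence 4) → 1 H
  atom 2: C, bond orders sum to 4 (valence 4) → 0 H
  atom 3: C, bond orders sum to 3 (valence 4) → 1 H
  atom 4: Cl (halogen, monovalent) → 0 H
  atom 5: C, bond orders sum to 2 (valence 4) → 2 H
  atom 6: C, bond orders sum to 1 (valence 4) → 3 H
Totals → C:5, H:7, Cl:1.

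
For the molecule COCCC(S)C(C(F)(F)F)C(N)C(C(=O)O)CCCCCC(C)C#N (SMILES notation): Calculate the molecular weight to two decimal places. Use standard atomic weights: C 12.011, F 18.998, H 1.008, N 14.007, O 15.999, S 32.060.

398.48 g/mol

First, the molecular formula is C17H29F3N2O3S (counting implicit H from valence).
  C: 17 × 12.011 = 204.187
  F: 3 × 18.998 = 56.994
  H: 29 × 1.008 = 29.232
  N: 2 × 14.007 = 28.014
  O: 3 × 15.999 = 47.997
  S: 1 × 32.060 = 32.060
Sum: 17×12.011 + 3×18.998 + 29×1.008 + 2×14.007 + 3×15.999 + 1×32.060 = 398.484 → 398.48 g/mol.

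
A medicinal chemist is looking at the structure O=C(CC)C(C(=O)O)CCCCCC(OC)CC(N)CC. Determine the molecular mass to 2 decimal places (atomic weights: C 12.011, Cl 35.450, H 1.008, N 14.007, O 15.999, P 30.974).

301.43 g/mol

First, the molecular formula is C16H31NO4 (counting implicit H from valence).
  C: 16 × 12.011 = 192.176
  H: 31 × 1.008 = 31.248
  N: 1 × 14.007 = 14.007
  O: 4 × 15.999 = 63.996
Sum: 16×12.011 + 31×1.008 + 1×14.007 + 4×15.999 = 301.427 → 301.43 g/mol.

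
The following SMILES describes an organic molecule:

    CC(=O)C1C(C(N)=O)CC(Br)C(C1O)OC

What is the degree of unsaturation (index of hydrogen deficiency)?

Degree of unsaturation = (number of rings) + (number of π bonds).
Ring closures in the SMILES: 1.
π bonds: 2 double bonds (each 1 DoU) → 2 DoU from unsaturation.
Total DoU = 1 + 2 = 3.

3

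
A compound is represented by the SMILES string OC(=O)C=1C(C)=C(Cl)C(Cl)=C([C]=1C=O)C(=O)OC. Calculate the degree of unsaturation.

Molecular formula: C11H8Cl2O5.
DoU = (2C + 2 + N − H − X) / 2, where X is the halogen count and O/S are ignored.
    = (2·11 + 2 + 0 − 8 − 2) / 2 = 14 / 2 = 7.

7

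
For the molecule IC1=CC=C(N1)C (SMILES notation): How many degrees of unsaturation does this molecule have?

Degree of unsaturation = (number of rings) + (number of π bonds).
Ring closures in the SMILES: 1.
π bonds: 2 double bonds (each 1 DoU) → 2 DoU from unsaturation.
Total DoU = 1 + 2 = 3.

3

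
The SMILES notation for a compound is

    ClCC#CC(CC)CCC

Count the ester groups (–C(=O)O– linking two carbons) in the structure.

Scan the SMILES for the ester motif — none present.
Groups that are present: 1 alkyne.

0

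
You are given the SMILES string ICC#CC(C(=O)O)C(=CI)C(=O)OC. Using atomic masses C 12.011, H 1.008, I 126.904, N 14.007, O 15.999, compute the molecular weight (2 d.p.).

433.97 g/mol

First, the molecular formula is C9H8I2O4 (counting implicit H from valence).
  C: 9 × 12.011 = 108.099
  H: 8 × 1.008 = 8.064
  I: 2 × 126.904 = 253.808
  O: 4 × 15.999 = 63.996
Sum: 9×12.011 + 8×1.008 + 2×126.904 + 4×15.999 = 433.967 → 433.97 g/mol.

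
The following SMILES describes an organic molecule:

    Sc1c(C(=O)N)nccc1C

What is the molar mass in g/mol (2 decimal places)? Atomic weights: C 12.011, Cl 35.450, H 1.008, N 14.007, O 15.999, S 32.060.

First, the molecular formula is C7H8N2OS (counting implicit H from valence).
  C: 7 × 12.011 = 84.077
  H: 8 × 1.008 = 8.064
  N: 2 × 14.007 = 28.014
  O: 1 × 15.999 = 15.999
  S: 1 × 32.060 = 32.060
Sum: 7×12.011 + 8×1.008 + 2×14.007 + 1×15.999 + 1×32.060 = 168.214 → 168.21 g/mol.

168.21 g/mol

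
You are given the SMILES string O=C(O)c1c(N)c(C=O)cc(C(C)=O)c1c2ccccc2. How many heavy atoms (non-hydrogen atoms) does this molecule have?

Every atom symbol written in the SMILES (organic subset) is one heavy atom; implicit H are not written.
Heavy atoms by element → C:16, N:1, O:4.
Total: 21.

21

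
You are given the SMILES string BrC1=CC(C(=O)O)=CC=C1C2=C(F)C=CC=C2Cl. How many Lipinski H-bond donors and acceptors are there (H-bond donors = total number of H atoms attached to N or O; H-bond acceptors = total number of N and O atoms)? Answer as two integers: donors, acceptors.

Donors: find every N or O and count the H atoms it carries.
  atom 6 (O): bond orders sum to 2 → 0 H
  atom 7 (O): bond orders sum to 1 → 1 H
Lipinski HBD = 1.
Acceptors: N atoms = 0, O atoms = 2 → HBA = 2.

1, 2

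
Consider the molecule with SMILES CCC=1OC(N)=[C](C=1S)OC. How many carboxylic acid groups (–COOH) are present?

0

Scan the SMILES for the carboxylic acid motif — none present.
Groups that are present: 1 ether, 1 primary amine, 1 thiol.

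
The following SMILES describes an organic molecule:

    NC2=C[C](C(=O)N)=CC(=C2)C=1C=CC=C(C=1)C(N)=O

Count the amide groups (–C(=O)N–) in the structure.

The amide motif appears at heavy-atom positions 5, 17 in the SMILES.
Other groups present: 1 primary amine.
Amide count: 2.

2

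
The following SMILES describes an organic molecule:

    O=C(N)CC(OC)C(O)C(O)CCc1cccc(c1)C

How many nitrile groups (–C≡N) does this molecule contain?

0

Scan the SMILES for the nitrile motif — none present.
Groups that are present: 1 amide, 1 ether, 2 hydroxyl.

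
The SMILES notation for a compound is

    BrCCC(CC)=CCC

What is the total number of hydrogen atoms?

Walk through each heavy atom and fill implicit hydrogens from standard valence (C 4, N 3, O 2, S 2, halogen 1):
  atom 1: Br (halogen, monovalent) → 0 H
  atom 2: C, bond orders sum to 2 (valence 4) → 2 H
  atom 3: C, bond orders sum to 2 (valence 4) → 2 H
  atom 4: C, bond orders sum to 4 (valence 4) → 0 H
  atom 5: C, bond orders sum to 2 (valence 4) → 2 H
  atom 6: C, bond orders sum to 1 (valence 4) → 3 H
  atom 7: C, bond orders sum to 3 (valence 4) → 1 H
  atom 8: C, bond orders sum to 2 (valence 4) → 2 H
  atom 9: C, bond orders sum to 1 (valence 4) → 3 H
Total hydrogens: 15.

15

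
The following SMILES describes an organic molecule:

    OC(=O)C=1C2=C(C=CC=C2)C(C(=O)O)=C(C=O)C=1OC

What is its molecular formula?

Walk through each heavy atom and fill implicit hydrogens from standard valence (C 4, N 3, O 2, S 2, halogen 1):
  atom 1: O, bond orders sum to 1 (valence 2) → 1 H
  atom 2: C, bond orders sum to 4 (valence 4) → 0 H
  atom 3: O, bond orders sum to 2 (valence 2) → 0 H
  atom 4: C, bond orders sum to 4 (valence 4) → 0 H
  atom 5: C, bond orders sum to 4 (valence 4) → 0 H
  atom 6: C, bond orders sum to 4 (valence 4) → 0 H
  atom 7: C, bond orders sum to 3 (valence 4) → 1 H
  atom 8: C, bond orders sum to 3 (valence 4) → 1 H
  atom 9: C, bond orders sum to 3 (valence 4) → 1 H
  atom 10: C, bond orders sum to 3 (valence 4) → 1 H
  atom 11: C, bond orders sum to 4 (valence 4) → 0 H
  atom 12: C, bond orders sum to 4 (valence 4) → 0 H
  atom 13: O, bond orders sum to 2 (valence 2) → 0 H
  atom 14: O, bond orders sum to 1 (valence 2) → 1 H
  atom 15: C, bond orders sum to 4 (valence 4) → 0 H
  atom 16: C, bond orders sum to 3 (valence 4) → 1 H
  atom 17: O, bond orders sum to 2 (valence 2) → 0 H
  atom 18: C, bond orders sum to 4 (valence 4) → 0 H
  atom 19: O, bond orders sum to 2 (valence 2) → 0 H
  atom 20: C, bond orders sum to 1 (valence 4) → 3 H
Totals → C:14, H:10, O:6.

C14H10O6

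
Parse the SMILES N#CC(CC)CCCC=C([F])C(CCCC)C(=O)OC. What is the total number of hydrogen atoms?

Walk through each heavy atom and fill implicit hydrogens from standard valence (C 4, N 3, O 2, S 2, halogen 1):
  atom 1: N, bond orders sum to 3 (valence 3) → 0 H
  atom 2: C, bond orders sum to 4 (valence 4) → 0 H
  atom 3: C, bond orders sum to 3 (valence 4) → 1 H
  atom 4: C, bond orders sum to 2 (valence 4) → 2 H
  atom 5: C, bond orders sum to 1 (valence 4) → 3 H
  atom 6: C, bond orders sum to 2 (valence 4) → 2 H
  atom 7: C, bond orders sum to 2 (valence 4) → 2 H
  atom 8: C, bond orders sum to 2 (valence 4) → 2 H
  atom 9: C, bond orders sum to 3 (valence 4) → 1 H
  atom 10: C, bond orders sum to 4 (valence 4) → 0 H
  atom 11: F with explicit H count 0
  atom 12: C, bond orders sum to 3 (valence 4) → 1 H
  atom 13: C, bond orders sum to 2 (valence 4) → 2 H
  atom 14: C, bond orders sum to 2 (valence 4) → 2 H
  atom 15: C, bond orders sum to 2 (valence 4) → 2 H
  atom 16: C, bond orders sum to 1 (valence 4) → 3 H
  atom 17: C, bond orders sum to 4 (valence 4) → 0 H
  atom 18: O, bond orders sum to 2 (valence 2) → 0 H
  atom 19: O, bond orders sum to 2 (valence 2) → 0 H
  atom 20: C, bond orders sum to 1 (valence 4) → 3 H
Total hydrogens: 26.

26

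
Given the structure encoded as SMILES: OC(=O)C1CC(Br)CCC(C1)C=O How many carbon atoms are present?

9

Count every carbon token in the SMILES (each C, including those in ring-closure positions and inside branches).
Carbon count: 9.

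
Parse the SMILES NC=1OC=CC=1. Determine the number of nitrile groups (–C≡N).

0

Scan the SMILES for the nitrile motif — none present.
Groups that are present: 1 primary amine.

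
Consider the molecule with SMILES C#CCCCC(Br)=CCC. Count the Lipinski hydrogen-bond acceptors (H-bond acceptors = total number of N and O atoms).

0

N atoms: 0; O atoms: 0.
Lipinski HBA = 0 + 0 = 0.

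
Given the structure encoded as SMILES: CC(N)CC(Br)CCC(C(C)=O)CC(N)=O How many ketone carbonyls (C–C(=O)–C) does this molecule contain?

1

The ketone motif appears at heavy-atom position 10 in the SMILES.
Other groups present: 1 amide, 1 primary amine.
Ketone count: 1.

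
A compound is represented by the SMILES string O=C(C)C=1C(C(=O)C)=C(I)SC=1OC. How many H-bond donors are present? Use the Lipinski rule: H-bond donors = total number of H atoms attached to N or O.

0

Donors: find every N or O and count the H atoms it carries.
  atom 1 (O): bond orders sum to 2 → 0 H
  atom 7 (O): bond orders sum to 2 → 0 H
  atom 13 (O): bond orders sum to 2 → 0 H
Lipinski HBD = 0.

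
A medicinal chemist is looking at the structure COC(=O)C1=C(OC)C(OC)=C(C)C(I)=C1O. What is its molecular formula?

Walk through each heavy atom and fill implicit hydrogens from standard valence (C 4, N 3, O 2, S 2, halogen 1):
  atom 1: C, bond orders sum to 1 (valence 4) → 3 H
  atom 2: O, bond orders sum to 2 (valence 2) → 0 H
  atom 3: C, bond orders sum to 4 (valence 4) → 0 H
  atom 4: O, bond orders sum to 2 (valence 2) → 0 H
  atom 5: C, bond orders sum to 4 (valence 4) → 0 H
  atom 6: C, bond orders sum to 4 (valence 4) → 0 H
  atom 7: O, bond orders sum to 2 (valence 2) → 0 H
  atom 8: C, bond orders sum to 1 (valence 4) → 3 H
  atom 9: C, bond orders sum to 4 (valence 4) → 0 H
  atom 10: O, bond orders sum to 2 (valence 2) → 0 H
  atom 11: C, bond orders sum to 1 (valence 4) → 3 H
  atom 12: C, bond orders sum to 4 (valence 4) → 0 H
  atom 13: C, bond orders sum to 1 (valence 4) → 3 H
  atom 14: C, bond orders sum to 4 (valence 4) → 0 H
  atom 15: I (halogen, monovalent) → 0 H
  atom 16: C, bond orders sum to 4 (valence 4) → 0 H
  atom 17: O, bond orders sum to 1 (valence 2) → 1 H
Totals → C:11, H:13, I:1, O:5.

C11H13IO5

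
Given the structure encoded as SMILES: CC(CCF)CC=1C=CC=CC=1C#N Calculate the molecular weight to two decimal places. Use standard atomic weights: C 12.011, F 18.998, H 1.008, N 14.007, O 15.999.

191.25 g/mol

First, the molecular formula is C12H14FN (counting implicit H from valence).
  C: 12 × 12.011 = 144.132
  F: 1 × 18.998 = 18.998
  H: 14 × 1.008 = 14.112
  N: 1 × 14.007 = 14.007
Sum: 12×12.011 + 1×18.998 + 14×1.008 + 1×14.007 = 191.249 → 191.25 g/mol.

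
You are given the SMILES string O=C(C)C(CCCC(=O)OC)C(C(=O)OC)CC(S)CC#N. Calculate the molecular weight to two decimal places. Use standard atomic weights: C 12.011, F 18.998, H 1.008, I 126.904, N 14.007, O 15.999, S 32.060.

329.41 g/mol

First, the molecular formula is C15H23NO5S (counting implicit H from valence).
  C: 15 × 12.011 = 180.165
  H: 23 × 1.008 = 23.184
  N: 1 × 14.007 = 14.007
  O: 5 × 15.999 = 79.995
  S: 1 × 32.060 = 32.060
Sum: 15×12.011 + 23×1.008 + 1×14.007 + 5×15.999 + 1×32.060 = 329.411 → 329.41 g/mol.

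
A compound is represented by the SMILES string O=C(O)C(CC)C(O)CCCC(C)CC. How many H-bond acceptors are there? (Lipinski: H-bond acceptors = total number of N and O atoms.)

N atoms: 0; O atoms: 3.
Lipinski HBA = 0 + 3 = 3.

3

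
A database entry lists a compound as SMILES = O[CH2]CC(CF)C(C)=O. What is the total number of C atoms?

Count every carbon token in the SMILES (each C, including those in ring-closure positions and inside branches).
Carbon count: 6.

6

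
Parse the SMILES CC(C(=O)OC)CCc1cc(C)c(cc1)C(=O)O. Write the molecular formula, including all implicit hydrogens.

Walk through each heavy atom and fill implicit hydrogens from standard valence (C 4, N 3, O 2, S 2, halogen 1); for lowercase aromatic atoms, an aromatic c carries 1 H when it has two neighbours and 0 H with three, and aromatic n carries 0 H:
  atom 1: C, bond orders sum to 1 (valence 4) → 3 H
  atom 2: C, bond orders sum to 3 (valence 4) → 1 H
  atom 3: C, bond orders sum to 4 (valence 4) → 0 H
  atom 4: O, bond orders sum to 2 (valence 2) → 0 H
  atom 5: O, bond orders sum to 2 (valence 2) → 0 H
  atom 6: C, bond orders sum to 1 (valence 4) → 3 H
  atom 7: C, bond orders sum to 2 (valence 4) → 2 H
  atom 8: C, bond orders sum to 2 (valence 4) → 2 H
  atom 9: aromatic c, 3 neighbours → 0 H
  atom 10: aromatic c, 2 neighbours → 1 H
  atom 11: aromatic c, 3 neighbours → 0 H
  atom 12: C, bond orders sum to 1 (valence 4) → 3 H
  atom 13: aromatic c, 3 neighbours → 0 H
  atom 14: aromatic c, 2 neighbours → 1 H
  atom 15: aromatic c, 2 neighbours → 1 H
  atom 16: C, bond orders sum to 4 (valence 4) → 0 H
  atom 17: O, bond orders sum to 2 (valence 2) → 0 H
  atom 18: O, bond orders sum to 1 (valence 2) → 1 H
Totals → C:14, H:18, O:4.

C14H18O4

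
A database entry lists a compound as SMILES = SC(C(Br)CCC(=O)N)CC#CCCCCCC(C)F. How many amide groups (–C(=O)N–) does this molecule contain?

The amide motif appears at heavy-atom position 7 in the SMILES.
Other groups present: 1 alkyne, 1 thiol.
Amide count: 1.

1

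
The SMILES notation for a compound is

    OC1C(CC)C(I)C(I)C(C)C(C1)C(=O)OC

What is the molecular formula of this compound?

C12H20I2O3

Walk through each heavy atom and fill implicit hydrogens from standard valence (C 4, N 3, O 2, S 2, halogen 1):
  atom 1: O, bond orders sum to 1 (valence 2) → 1 H
  atom 2: C, bond orders sum to 3 (valence 4) → 1 H
  atom 3: C, bond orders sum to 3 (valence 4) → 1 H
  atom 4: C, bond orders sum to 2 (valence 4) → 2 H
  atom 5: C, bond orders sum to 1 (valence 4) → 3 H
  atom 6: C, bond orders sum to 3 (valence 4) → 1 H
  atom 7: I (halogen, monovalent) → 0 H
  atom 8: C, bond orders sum to 3 (valence 4) → 1 H
  atom 9: I (halogen, monovalent) → 0 H
  atom 10: C, bond orders sum to 3 (valence 4) → 1 H
  atom 11: C, bond orders sum to 1 (valence 4) → 3 H
  atom 12: C, bond orders sum to 3 (valence 4) → 1 H
  atom 13: C, bond orders sum to 2 (valence 4) → 2 H
  atom 14: C, bond orders sum to 4 (valence 4) → 0 H
  atom 15: O, bond orders sum to 2 (valence 2) → 0 H
  atom 16: O, bond orders sum to 2 (valence 2) → 0 H
  atom 17: C, bond orders sum to 1 (valence 4) → 3 H
Totals → C:12, H:20, I:2, O:3.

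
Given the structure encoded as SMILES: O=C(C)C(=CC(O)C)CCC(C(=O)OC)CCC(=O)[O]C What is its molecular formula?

C15H24O6

Walk through each heavy atom and fill implicit hydrogens from standard valence (C 4, N 3, O 2, S 2, halogen 1):
  atom 1: O, bond orders sum to 2 (valence 2) → 0 H
  atom 2: C, bond orders sum to 4 (valence 4) → 0 H
  atom 3: C, bond orders sum to 1 (valence 4) → 3 H
  atom 4: C, bond orders sum to 4 (valence 4) → 0 H
  atom 5: C, bond orders sum to 3 (valence 4) → 1 H
  atom 6: C, bond orders sum to 3 (valence 4) → 1 H
  atom 7: O, bond orders sum to 1 (valence 2) → 1 H
  atom 8: C, bond orders sum to 1 (valence 4) → 3 H
  atom 9: C, bond orders sum to 2 (valence 4) → 2 H
  atom 10: C, bond orders sum to 2 (valence 4) → 2 H
  atom 11: C, bond orders sum to 3 (valence 4) → 1 H
  atom 12: C, bond orders sum to 4 (valence 4) → 0 H
  atom 13: O, bond orders sum to 2 (valence 2) → 0 H
  atom 14: O, bond orders sum to 2 (valence 2) → 0 H
  atom 15: C, bond orders sum to 1 (valence 4) → 3 H
  atom 16: C, bond orders sum to 2 (valence 4) → 2 H
  atom 17: C, bond orders sum to 2 (valence 4) → 2 H
  atom 18: C, bond orders sum to 4 (valence 4) → 0 H
  atom 19: O, bond orders sum to 2 (valence 2) → 0 H
  atom 20: O with explicit H count 0
  atom 21: C, bond orders sum to 1 (valence 4) → 3 H
Totals → C:15, H:24, O:6.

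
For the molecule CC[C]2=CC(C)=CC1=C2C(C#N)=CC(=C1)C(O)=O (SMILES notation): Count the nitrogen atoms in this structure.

1

Scan the SMILES for N atoms (remember two-letter symbols like Cl and Br are single atoms).
Nitrogen count: 1.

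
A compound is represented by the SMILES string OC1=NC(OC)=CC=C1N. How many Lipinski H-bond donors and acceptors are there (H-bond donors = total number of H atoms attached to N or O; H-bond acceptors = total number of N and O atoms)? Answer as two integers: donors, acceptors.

Donors: find every N or O and count the H atoms it carries.
  atom 1 (O): bond orders sum to 1 → 1 H
  atom 3 (N): bond orders sum to 3 → 0 H
  atom 5 (O): bond orders sum to 2 → 0 H
  atom 10 (N): bond orders sum to 1 → 2 H
Lipinski HBD = 3.
Acceptors: N atoms = 2, O atoms = 2 → HBA = 4.

3, 4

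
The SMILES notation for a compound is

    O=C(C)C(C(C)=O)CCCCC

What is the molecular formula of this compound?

C10H18O2

Walk through each heavy atom and fill implicit hydrogens from standard valence (C 4, N 3, O 2, S 2, halogen 1):
  atom 1: O, bond orders sum to 2 (valence 2) → 0 H
  atom 2: C, bond orders sum to 4 (valence 4) → 0 H
  atom 3: C, bond orders sum to 1 (valence 4) → 3 H
  atom 4: C, bond orders sum to 3 (valence 4) → 1 H
  atom 5: C, bond orders sum to 4 (valence 4) → 0 H
  atom 6: C, bond orders sum to 1 (valence 4) → 3 H
  atom 7: O, bond orders sum to 2 (valence 2) → 0 H
  atom 8: C, bond orders sum to 2 (valence 4) → 2 H
  atom 9: C, bond orders sum to 2 (valence 4) → 2 H
  atom 10: C, bond orders sum to 2 (valence 4) → 2 H
  atom 11: C, bond orders sum to 2 (valence 4) → 2 H
  atom 12: C, bond orders sum to 1 (valence 4) → 3 H
Totals → C:10, H:18, O:2.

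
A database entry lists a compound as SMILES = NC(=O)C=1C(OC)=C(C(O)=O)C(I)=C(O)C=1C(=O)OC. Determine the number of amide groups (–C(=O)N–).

The amide motif appears at heavy-atom position 2 in the SMILES.
Other groups present: 1 carboxylic acid, 1 ester, 1 ether, 1 hydroxyl.
Amide count: 1.

1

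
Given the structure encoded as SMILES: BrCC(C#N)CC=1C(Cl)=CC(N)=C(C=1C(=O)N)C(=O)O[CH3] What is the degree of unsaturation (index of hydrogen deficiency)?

Molecular formula: C13H13BrClN3O3.
DoU = (2C + 2 + N − H − X) / 2, where X is the halogen count and O/S are ignored.
    = (2·13 + 2 + 3 − 13 − 2) / 2 = 16 / 2 = 8.

8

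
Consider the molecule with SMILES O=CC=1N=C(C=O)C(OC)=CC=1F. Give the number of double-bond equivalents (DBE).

6

Degree of unsaturation = (number of rings) + (number of π bonds).
Ring closures in the SMILES: 1.
π bonds: 5 double bonds (each 1 DoU) → 5 DoU from unsaturation.
Total DoU = 1 + 5 = 6.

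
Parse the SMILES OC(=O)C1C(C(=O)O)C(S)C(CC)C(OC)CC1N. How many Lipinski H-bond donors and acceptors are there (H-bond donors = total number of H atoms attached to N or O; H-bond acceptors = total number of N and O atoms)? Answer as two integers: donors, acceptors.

4, 6

Donors: find every N or O and count the H atoms it carries.
  atom 1 (O): bond orders sum to 1 → 1 H
  atom 3 (O): bond orders sum to 2 → 0 H
  atom 7 (O): bond orders sum to 2 → 0 H
  atom 8 (O): bond orders sum to 1 → 1 H
  atom 15 (O): bond orders sum to 2 → 0 H
  atom 19 (N): bond orders sum to 1 → 2 H
Lipinski HBD = 4.
Acceptors: N atoms = 1, O atoms = 5 → HBA = 6.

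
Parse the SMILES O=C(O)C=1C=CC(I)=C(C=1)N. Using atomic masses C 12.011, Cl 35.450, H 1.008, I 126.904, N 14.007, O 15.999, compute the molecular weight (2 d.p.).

First, the molecular formula is C7H6INO2 (counting implicit H from valence).
  C: 7 × 12.011 = 84.077
  H: 6 × 1.008 = 6.048
  I: 1 × 126.904 = 126.904
  N: 1 × 14.007 = 14.007
  O: 2 × 15.999 = 31.998
Sum: 7×12.011 + 6×1.008 + 1×126.904 + 1×14.007 + 2×15.999 = 263.034 → 263.03 g/mol.

263.03 g/mol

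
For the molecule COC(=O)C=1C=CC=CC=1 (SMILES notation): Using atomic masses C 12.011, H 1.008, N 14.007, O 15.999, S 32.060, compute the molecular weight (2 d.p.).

136.15 g/mol

First, the molecular formula is C8H8O2 (counting implicit H from valence).
  C: 8 × 12.011 = 96.088
  H: 8 × 1.008 = 8.064
  O: 2 × 15.999 = 31.998
Sum: 8×12.011 + 8×1.008 + 2×15.999 = 136.150 → 136.15 g/mol.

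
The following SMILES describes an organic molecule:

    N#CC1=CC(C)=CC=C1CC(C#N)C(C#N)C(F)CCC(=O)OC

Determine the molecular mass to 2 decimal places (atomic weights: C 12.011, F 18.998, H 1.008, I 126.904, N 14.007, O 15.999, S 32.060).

First, the molecular formula is C18H18FN3O2 (counting implicit H from valence).
  C: 18 × 12.011 = 216.198
  F: 1 × 18.998 = 18.998
  H: 18 × 1.008 = 18.144
  N: 3 × 14.007 = 42.021
  O: 2 × 15.999 = 31.998
Sum: 18×12.011 + 1×18.998 + 18×1.008 + 3×14.007 + 2×15.999 = 327.359 → 327.36 g/mol.

327.36 g/mol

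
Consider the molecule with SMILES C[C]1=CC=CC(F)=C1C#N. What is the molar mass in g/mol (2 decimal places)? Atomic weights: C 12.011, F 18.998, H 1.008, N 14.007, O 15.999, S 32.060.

First, the molecular formula is C8H6FN (counting implicit H from valence).
  C: 8 × 12.011 = 96.088
  F: 1 × 18.998 = 18.998
  H: 6 × 1.008 = 6.048
  N: 1 × 14.007 = 14.007
Sum: 8×12.011 + 1×18.998 + 6×1.008 + 1×14.007 = 135.141 → 135.14 g/mol.

135.14 g/mol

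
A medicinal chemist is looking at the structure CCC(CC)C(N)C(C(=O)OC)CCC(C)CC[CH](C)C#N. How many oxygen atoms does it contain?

Scan the SMILES for O atoms (remember two-letter symbols like Cl and Br are single atoms).
Oxygen count: 2.

2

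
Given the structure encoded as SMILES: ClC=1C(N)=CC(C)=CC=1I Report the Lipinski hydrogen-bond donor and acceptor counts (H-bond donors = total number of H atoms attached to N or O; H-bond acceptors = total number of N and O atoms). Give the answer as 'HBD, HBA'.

2, 1

Donors: find every N or O and count the H atoms it carries.
  atom 4 (N): bond orders sum to 1 → 2 H
Lipinski HBD = 2.
Acceptors: N atoms = 1, O atoms = 0 → HBA = 1.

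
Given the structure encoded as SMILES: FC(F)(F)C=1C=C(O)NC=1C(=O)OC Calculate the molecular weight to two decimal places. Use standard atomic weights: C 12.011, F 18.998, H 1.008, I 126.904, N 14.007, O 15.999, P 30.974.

First, the molecular formula is C7H6F3NO3 (counting implicit H from valence).
  C: 7 × 12.011 = 84.077
  F: 3 × 18.998 = 56.994
  H: 6 × 1.008 = 6.048
  N: 1 × 14.007 = 14.007
  O: 3 × 15.999 = 47.997
Sum: 7×12.011 + 3×18.998 + 6×1.008 + 1×14.007 + 3×15.999 = 209.123 → 209.12 g/mol.

209.12 g/mol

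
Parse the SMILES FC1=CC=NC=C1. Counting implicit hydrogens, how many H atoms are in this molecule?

Walk through each heavy atom and fill implicit hydrogens from standard valence (C 4, N 3, O 2, S 2, halogen 1):
  atom 1: F (halogen, monovalent) → 0 H
  atom 2: C, bond orders sum to 4 (valence 4) → 0 H
  atom 3: C, bond orders sum to 3 (valence 4) → 1 H
  atom 4: C, bond orders sum to 3 (valence 4) → 1 H
  atom 5: N, bond orders sum to 3 (valence 3) → 0 H
  atom 6: C, bond orders sum to 3 (valence 4) → 1 H
  atom 7: C, bond orders sum to 3 (valence 4) → 1 H
Total hydrogens: 4.

4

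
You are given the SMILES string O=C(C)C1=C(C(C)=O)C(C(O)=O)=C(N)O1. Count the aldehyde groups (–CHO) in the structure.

Scan the SMILES for the aldehyde motif — none present.
Groups that are present: 1 carboxylic acid, 2 ketone, 1 primary amine.

0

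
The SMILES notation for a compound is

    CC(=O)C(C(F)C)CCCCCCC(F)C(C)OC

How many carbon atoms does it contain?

15

Count every carbon token in the SMILES (each C, including those in ring-closure positions and inside branches).
Carbon count: 15.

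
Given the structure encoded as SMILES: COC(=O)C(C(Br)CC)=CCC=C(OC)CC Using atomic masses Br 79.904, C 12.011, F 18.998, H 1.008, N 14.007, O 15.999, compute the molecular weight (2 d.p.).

305.21 g/mol

First, the molecular formula is C13H21BrO3 (counting implicit H from valence).
  Br: 1 × 79.904 = 79.904
  C: 13 × 12.011 = 156.143
  H: 21 × 1.008 = 21.168
  O: 3 × 15.999 = 47.997
Sum: 1×79.904 + 13×12.011 + 21×1.008 + 3×15.999 = 305.212 → 305.21 g/mol.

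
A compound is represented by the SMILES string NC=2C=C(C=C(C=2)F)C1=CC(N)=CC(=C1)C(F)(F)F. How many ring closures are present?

2

In SMILES, each pair of matching ring-closure digits denotes one ring-closing bond; the number of such bonds equals the number of independent rings.
Ring-closure bonds here: 2.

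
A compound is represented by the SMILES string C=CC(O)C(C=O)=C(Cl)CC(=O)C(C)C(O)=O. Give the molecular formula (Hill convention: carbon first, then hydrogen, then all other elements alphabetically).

Walk through each heavy atom and fill implicit hydrogens from standard valence (C 4, N 3, O 2, S 2, halogen 1):
  atom 1: C, bond orders sum to 2 (valence 4) → 2 H
  atom 2: C, bond orders sum to 3 (valence 4) → 1 H
  atom 3: C, bond orders sum to 3 (valence 4) → 1 H
  atom 4: O, bond orders sum to 1 (valence 2) → 1 H
  atom 5: C, bond orders sum to 4 (valence 4) → 0 H
  atom 6: C, bond orders sum to 3 (valence 4) → 1 H
  atom 7: O, bond orders sum to 2 (valence 2) → 0 H
  atom 8: C, bond orders sum to 4 (valence 4) → 0 H
  atom 9: Cl (halogen, monovalent) → 0 H
  atom 10: C, bond orders sum to 2 (valence 4) → 2 H
  atom 11: C, bond orders sum to 4 (valence 4) → 0 H
  atom 12: O, bond orders sum to 2 (valence 2) → 0 H
  atom 13: C, bond orders sum to 3 (valence 4) → 1 H
  atom 14: C, bond orders sum to 1 (valence 4) → 3 H
  atom 15: C, bond orders sum to 4 (valence 4) → 0 H
  atom 16: O, bond orders sum to 1 (valence 2) → 1 H
  atom 17: O, bond orders sum to 2 (valence 2) → 0 H
Totals → C:11, H:13, Cl:1, O:5.
In Hill order: C11H13ClO5.

C11H13ClO5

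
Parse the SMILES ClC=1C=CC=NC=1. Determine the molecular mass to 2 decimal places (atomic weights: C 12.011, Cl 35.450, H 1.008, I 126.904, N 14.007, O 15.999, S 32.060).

113.54 g/mol

First, the molecular formula is C5H4ClN (counting implicit H from valence).
  C: 5 × 12.011 = 60.055
  Cl: 1 × 35.450 = 35.450
  H: 4 × 1.008 = 4.032
  N: 1 × 14.007 = 14.007
Sum: 5×12.011 + 1×35.450 + 4×1.008 + 1×14.007 = 113.544 → 113.54 g/mol.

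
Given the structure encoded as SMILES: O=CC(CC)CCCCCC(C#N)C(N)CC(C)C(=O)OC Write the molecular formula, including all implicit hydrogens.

Walk through each heavy atom and fill implicit hydrogens from standard valence (C 4, N 3, O 2, S 2, halogen 1):
  atom 1: O, bond orders sum to 2 (valence 2) → 0 H
  atom 2: C, bond orders sum to 3 (valence 4) → 1 H
  atom 3: C, bond orders sum to 3 (valence 4) → 1 H
  atom 4: C, bond orders sum to 2 (valence 4) → 2 H
  atom 5: C, bond orders sum to 1 (valence 4) → 3 H
  atom 6: C, bond orders sum to 2 (valence 4) → 2 H
  atom 7: C, bond orders sum to 2 (valence 4) → 2 H
  atom 8: C, bond orders sum to 2 (valence 4) → 2 H
  atom 9: C, bond orders sum to 2 (valence 4) → 2 H
  atom 10: C, bond orders sum to 2 (valence 4) → 2 H
  atom 11: C, bond orders sum to 3 (valence 4) → 1 H
  atom 12: C, bond orders sum to 4 (valence 4) → 0 H
  atom 13: N, bond orders sum to 3 (valence 3) → 0 H
  atom 14: C, bond orders sum to 3 (valence 4) → 1 H
  atom 15: N, bond orders sum to 1 (valence 3) → 2 H
  atom 16: C, bond orders sum to 2 (valence 4) → 2 H
  atom 17: C, bond orders sum to 3 (valence 4) → 1 H
  atom 18: C, bond orders sum to 1 (valence 4) → 3 H
  atom 19: C, bond orders sum to 4 (valence 4) → 0 H
  atom 20: O, bond orders sum to 2 (valence 2) → 0 H
  atom 21: O, bond orders sum to 2 (valence 2) → 0 H
  atom 22: C, bond orders sum to 1 (valence 4) → 3 H
Totals → C:17, H:30, N:2, O:3.

C17H30N2O3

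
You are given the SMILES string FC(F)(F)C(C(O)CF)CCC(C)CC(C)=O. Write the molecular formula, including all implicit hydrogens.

C11H18F4O2

Walk through each heavy atom and fill implicit hydrogens from standard valence (C 4, N 3, O 2, S 2, halogen 1):
  atom 1: F (halogen, monovalent) → 0 H
  atom 2: C, bond orders sum to 4 (valence 4) → 0 H
  atom 3: F (halogen, monovalent) → 0 H
  atom 4: F (halogen, monovalent) → 0 H
  atom 5: C, bond orders sum to 3 (valence 4) → 1 H
  atom 6: C, bond orders sum to 3 (valence 4) → 1 H
  atom 7: O, bond orders sum to 1 (valence 2) → 1 H
  atom 8: C, bond orders sum to 2 (valence 4) → 2 H
  atom 9: F (halogen, monovalent) → 0 H
  atom 10: C, bond orders sum to 2 (valence 4) → 2 H
  atom 11: C, bond orders sum to 2 (valence 4) → 2 H
  atom 12: C, bond orders sum to 3 (valence 4) → 1 H
  atom 13: C, bond orders sum to 1 (valence 4) → 3 H
  atom 14: C, bond orders sum to 2 (valence 4) → 2 H
  atom 15: C, bond orders sum to 4 (valence 4) → 0 H
  atom 16: C, bond orders sum to 1 (valence 4) → 3 H
  atom 17: O, bond orders sum to 2 (valence 2) → 0 H
Totals → C:11, H:18, F:4, O:2.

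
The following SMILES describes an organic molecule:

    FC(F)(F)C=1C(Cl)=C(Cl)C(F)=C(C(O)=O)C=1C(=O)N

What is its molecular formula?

C9H3Cl2F4NO3

Walk through each heavy atom and fill implicit hydrogens from standard valence (C 4, N 3, O 2, S 2, halogen 1):
  atom 1: F (halogen, monovalent) → 0 H
  atom 2: C, bond orders sum to 4 (valence 4) → 0 H
  atom 3: F (halogen, monovalent) → 0 H
  atom 4: F (halogen, monovalent) → 0 H
  atom 5: C, bond orders sum to 4 (valence 4) → 0 H
  atom 6: C, bond orders sum to 4 (valence 4) → 0 H
  atom 7: Cl (halogen, monovalent) → 0 H
  atom 8: C, bond orders sum to 4 (valence 4) → 0 H
  atom 9: Cl (halogen, monovalent) → 0 H
  atom 10: C, bond orders sum to 4 (valence 4) → 0 H
  atom 11: F (halogen, monovalent) → 0 H
  atom 12: C, bond orders sum to 4 (valence 4) → 0 H
  atom 13: C, bond orders sum to 4 (valence 4) → 0 H
  atom 14: O, bond orders sum to 1 (valence 2) → 1 H
  atom 15: O, bond orders sum to 2 (valence 2) → 0 H
  atom 16: C, bond orders sum to 4 (valence 4) → 0 H
  atom 17: C, bond orders sum to 4 (valence 4) → 0 H
  atom 18: O, bond orders sum to 2 (valence 2) → 0 H
  atom 19: N, bond orders sum to 1 (valence 3) → 2 H
Totals → C:9, H:3, Cl:2, F:4, N:1, O:3.
In Hill order: C9H3Cl2F4NO3.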